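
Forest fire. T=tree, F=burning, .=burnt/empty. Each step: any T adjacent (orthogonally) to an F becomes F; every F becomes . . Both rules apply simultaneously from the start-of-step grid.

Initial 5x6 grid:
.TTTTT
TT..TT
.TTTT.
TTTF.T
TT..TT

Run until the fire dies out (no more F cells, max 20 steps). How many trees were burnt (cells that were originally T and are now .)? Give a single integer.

Answer: 18

Derivation:
Step 1: +2 fires, +1 burnt (F count now 2)
Step 2: +3 fires, +2 burnt (F count now 3)
Step 3: +4 fires, +3 burnt (F count now 4)
Step 4: +4 fires, +4 burnt (F count now 4)
Step 5: +4 fires, +4 burnt (F count now 4)
Step 6: +1 fires, +4 burnt (F count now 1)
Step 7: +0 fires, +1 burnt (F count now 0)
Fire out after step 7
Initially T: 21, now '.': 27
Total burnt (originally-T cells now '.'): 18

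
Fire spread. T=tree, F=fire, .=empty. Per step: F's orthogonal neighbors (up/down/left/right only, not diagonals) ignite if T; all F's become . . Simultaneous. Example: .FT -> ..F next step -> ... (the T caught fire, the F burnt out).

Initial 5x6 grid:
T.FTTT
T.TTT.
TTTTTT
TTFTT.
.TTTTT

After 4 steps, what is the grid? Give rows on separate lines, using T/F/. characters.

Step 1: 6 trees catch fire, 2 burn out
  T..FTT
  T.FTT.
  TTFTTT
  TF.FT.
  .TFTTT
Step 2: 8 trees catch fire, 6 burn out
  T...FT
  T..FT.
  TF.FTT
  F...F.
  .F.FTT
Step 3: 5 trees catch fire, 8 burn out
  T....F
  T...F.
  F...FT
  ......
  ....FT
Step 4: 3 trees catch fire, 5 burn out
  T.....
  F.....
  .....F
  ......
  .....F

T.....
F.....
.....F
......
.....F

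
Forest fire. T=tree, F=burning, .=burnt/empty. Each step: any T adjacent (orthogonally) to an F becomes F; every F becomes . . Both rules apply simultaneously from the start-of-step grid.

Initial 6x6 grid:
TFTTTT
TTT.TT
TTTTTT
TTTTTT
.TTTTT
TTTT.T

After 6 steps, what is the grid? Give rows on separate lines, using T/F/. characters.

Step 1: 3 trees catch fire, 1 burn out
  F.FTTT
  TFT.TT
  TTTTTT
  TTTTTT
  .TTTTT
  TTTT.T
Step 2: 4 trees catch fire, 3 burn out
  ...FTT
  F.F.TT
  TFTTTT
  TTTTTT
  .TTTTT
  TTTT.T
Step 3: 4 trees catch fire, 4 burn out
  ....FT
  ....TT
  F.FTTT
  TFTTTT
  .TTTTT
  TTTT.T
Step 4: 6 trees catch fire, 4 burn out
  .....F
  ....FT
  ...FTT
  F.FTTT
  .FTTTT
  TTTT.T
Step 5: 5 trees catch fire, 6 burn out
  ......
  .....F
  ....FT
  ...FTT
  ..FTTT
  TFTT.T
Step 6: 5 trees catch fire, 5 burn out
  ......
  ......
  .....F
  ....FT
  ...FTT
  F.FT.T

......
......
.....F
....FT
...FTT
F.FT.T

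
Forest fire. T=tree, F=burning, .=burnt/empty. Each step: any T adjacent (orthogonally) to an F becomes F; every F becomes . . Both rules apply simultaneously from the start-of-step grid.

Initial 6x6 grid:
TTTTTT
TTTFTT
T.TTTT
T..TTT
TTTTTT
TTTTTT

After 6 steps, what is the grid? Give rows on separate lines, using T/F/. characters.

Step 1: 4 trees catch fire, 1 burn out
  TTTFTT
  TTF.FT
  T.TFTT
  T..TTT
  TTTTTT
  TTTTTT
Step 2: 7 trees catch fire, 4 burn out
  TTF.FT
  TF...F
  T.F.FT
  T..FTT
  TTTTTT
  TTTTTT
Step 3: 6 trees catch fire, 7 burn out
  TF...F
  F.....
  T....F
  T...FT
  TTTFTT
  TTTTTT
Step 4: 6 trees catch fire, 6 burn out
  F.....
  ......
  F.....
  T....F
  TTF.FT
  TTTFTT
Step 5: 5 trees catch fire, 6 burn out
  ......
  ......
  ......
  F.....
  TF...F
  TTF.FT
Step 6: 3 trees catch fire, 5 burn out
  ......
  ......
  ......
  ......
  F.....
  TF...F

......
......
......
......
F.....
TF...F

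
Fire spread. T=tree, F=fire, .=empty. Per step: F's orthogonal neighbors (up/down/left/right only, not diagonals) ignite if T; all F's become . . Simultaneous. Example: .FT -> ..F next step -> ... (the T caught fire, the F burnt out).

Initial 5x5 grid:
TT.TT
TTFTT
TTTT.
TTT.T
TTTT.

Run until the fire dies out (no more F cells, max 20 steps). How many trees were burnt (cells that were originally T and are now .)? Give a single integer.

Answer: 19

Derivation:
Step 1: +3 fires, +1 burnt (F count now 3)
Step 2: +7 fires, +3 burnt (F count now 7)
Step 3: +5 fires, +7 burnt (F count now 5)
Step 4: +3 fires, +5 burnt (F count now 3)
Step 5: +1 fires, +3 burnt (F count now 1)
Step 6: +0 fires, +1 burnt (F count now 0)
Fire out after step 6
Initially T: 20, now '.': 24
Total burnt (originally-T cells now '.'): 19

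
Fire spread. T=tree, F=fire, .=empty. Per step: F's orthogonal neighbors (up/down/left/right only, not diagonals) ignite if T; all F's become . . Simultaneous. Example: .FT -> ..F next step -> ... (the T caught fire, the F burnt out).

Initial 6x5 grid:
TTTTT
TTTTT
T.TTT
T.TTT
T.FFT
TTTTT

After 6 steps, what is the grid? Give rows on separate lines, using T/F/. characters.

Step 1: 5 trees catch fire, 2 burn out
  TTTTT
  TTTTT
  T.TTT
  T.FFT
  T...F
  TTFFT
Step 2: 5 trees catch fire, 5 burn out
  TTTTT
  TTTTT
  T.FFT
  T...F
  T....
  TF..F
Step 3: 4 trees catch fire, 5 burn out
  TTTTT
  TTFFT
  T...F
  T....
  T....
  F....
Step 4: 5 trees catch fire, 4 burn out
  TTFFT
  TF..F
  T....
  T....
  F....
  .....
Step 5: 4 trees catch fire, 5 burn out
  TF..F
  F....
  T....
  F....
  .....
  .....
Step 6: 2 trees catch fire, 4 burn out
  F....
  .....
  F....
  .....
  .....
  .....

F....
.....
F....
.....
.....
.....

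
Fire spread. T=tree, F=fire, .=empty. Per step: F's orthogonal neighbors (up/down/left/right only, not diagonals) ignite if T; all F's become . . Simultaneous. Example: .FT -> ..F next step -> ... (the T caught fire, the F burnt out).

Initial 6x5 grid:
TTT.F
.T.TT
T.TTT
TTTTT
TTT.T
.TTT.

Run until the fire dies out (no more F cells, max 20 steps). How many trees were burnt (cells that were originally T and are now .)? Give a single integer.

Step 1: +1 fires, +1 burnt (F count now 1)
Step 2: +2 fires, +1 burnt (F count now 2)
Step 3: +2 fires, +2 burnt (F count now 2)
Step 4: +3 fires, +2 burnt (F count now 3)
Step 5: +1 fires, +3 burnt (F count now 1)
Step 6: +2 fires, +1 burnt (F count now 2)
Step 7: +3 fires, +2 burnt (F count now 3)
Step 8: +4 fires, +3 burnt (F count now 4)
Step 9: +0 fires, +4 burnt (F count now 0)
Fire out after step 9
Initially T: 22, now '.': 26
Total burnt (originally-T cells now '.'): 18

Answer: 18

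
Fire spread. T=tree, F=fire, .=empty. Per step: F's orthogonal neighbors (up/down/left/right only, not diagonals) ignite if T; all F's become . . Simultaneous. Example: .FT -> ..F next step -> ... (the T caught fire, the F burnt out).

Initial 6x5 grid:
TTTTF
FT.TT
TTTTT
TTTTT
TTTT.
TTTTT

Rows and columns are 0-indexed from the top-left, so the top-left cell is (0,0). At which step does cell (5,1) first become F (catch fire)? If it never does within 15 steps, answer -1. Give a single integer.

Step 1: cell (5,1)='T' (+5 fires, +2 burnt)
Step 2: cell (5,1)='T' (+6 fires, +5 burnt)
Step 3: cell (5,1)='T' (+5 fires, +6 burnt)
Step 4: cell (5,1)='T' (+4 fires, +5 burnt)
Step 5: cell (5,1)='F' (+3 fires, +4 burnt)
  -> target ignites at step 5
Step 6: cell (5,1)='.' (+2 fires, +3 burnt)
Step 7: cell (5,1)='.' (+1 fires, +2 burnt)
Step 8: cell (5,1)='.' (+0 fires, +1 burnt)
  fire out at step 8

5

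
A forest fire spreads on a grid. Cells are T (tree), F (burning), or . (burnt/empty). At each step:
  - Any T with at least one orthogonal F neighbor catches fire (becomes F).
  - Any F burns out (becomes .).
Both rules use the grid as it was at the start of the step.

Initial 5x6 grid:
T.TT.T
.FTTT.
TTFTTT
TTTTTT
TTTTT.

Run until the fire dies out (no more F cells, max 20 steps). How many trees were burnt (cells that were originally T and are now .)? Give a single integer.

Step 1: +4 fires, +2 burnt (F count now 4)
Step 2: +7 fires, +4 burnt (F count now 7)
Step 3: +7 fires, +7 burnt (F count now 7)
Step 4: +3 fires, +7 burnt (F count now 3)
Step 5: +0 fires, +3 burnt (F count now 0)
Fire out after step 5
Initially T: 23, now '.': 28
Total burnt (originally-T cells now '.'): 21

Answer: 21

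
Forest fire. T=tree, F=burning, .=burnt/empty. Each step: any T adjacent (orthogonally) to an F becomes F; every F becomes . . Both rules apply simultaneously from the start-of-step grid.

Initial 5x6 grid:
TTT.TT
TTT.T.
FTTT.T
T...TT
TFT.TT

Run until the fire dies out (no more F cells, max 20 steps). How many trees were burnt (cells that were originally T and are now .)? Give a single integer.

Step 1: +5 fires, +2 burnt (F count now 5)
Step 2: +3 fires, +5 burnt (F count now 3)
Step 3: +3 fires, +3 burnt (F count now 3)
Step 4: +1 fires, +3 burnt (F count now 1)
Step 5: +0 fires, +1 burnt (F count now 0)
Fire out after step 5
Initially T: 20, now '.': 22
Total burnt (originally-T cells now '.'): 12

Answer: 12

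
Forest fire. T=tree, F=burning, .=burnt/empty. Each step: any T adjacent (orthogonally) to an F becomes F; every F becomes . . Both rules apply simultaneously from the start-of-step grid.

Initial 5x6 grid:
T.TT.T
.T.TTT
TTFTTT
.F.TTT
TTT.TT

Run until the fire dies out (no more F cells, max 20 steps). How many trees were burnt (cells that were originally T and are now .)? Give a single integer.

Answer: 20

Derivation:
Step 1: +3 fires, +2 burnt (F count now 3)
Step 2: +7 fires, +3 burnt (F count now 7)
Step 3: +4 fires, +7 burnt (F count now 4)
Step 4: +4 fires, +4 burnt (F count now 4)
Step 5: +2 fires, +4 burnt (F count now 2)
Step 6: +0 fires, +2 burnt (F count now 0)
Fire out after step 6
Initially T: 21, now '.': 29
Total burnt (originally-T cells now '.'): 20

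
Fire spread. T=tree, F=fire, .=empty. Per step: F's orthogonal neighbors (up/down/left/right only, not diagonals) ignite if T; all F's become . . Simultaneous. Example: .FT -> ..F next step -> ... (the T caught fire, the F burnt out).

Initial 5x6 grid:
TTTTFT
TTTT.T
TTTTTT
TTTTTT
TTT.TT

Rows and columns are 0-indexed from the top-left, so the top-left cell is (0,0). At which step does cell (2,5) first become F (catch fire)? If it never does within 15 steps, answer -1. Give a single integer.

Step 1: cell (2,5)='T' (+2 fires, +1 burnt)
Step 2: cell (2,5)='T' (+3 fires, +2 burnt)
Step 3: cell (2,5)='F' (+4 fires, +3 burnt)
  -> target ignites at step 3
Step 4: cell (2,5)='.' (+6 fires, +4 burnt)
Step 5: cell (2,5)='.' (+5 fires, +6 burnt)
Step 6: cell (2,5)='.' (+4 fires, +5 burnt)
Step 7: cell (2,5)='.' (+2 fires, +4 burnt)
Step 8: cell (2,5)='.' (+1 fires, +2 burnt)
Step 9: cell (2,5)='.' (+0 fires, +1 burnt)
  fire out at step 9

3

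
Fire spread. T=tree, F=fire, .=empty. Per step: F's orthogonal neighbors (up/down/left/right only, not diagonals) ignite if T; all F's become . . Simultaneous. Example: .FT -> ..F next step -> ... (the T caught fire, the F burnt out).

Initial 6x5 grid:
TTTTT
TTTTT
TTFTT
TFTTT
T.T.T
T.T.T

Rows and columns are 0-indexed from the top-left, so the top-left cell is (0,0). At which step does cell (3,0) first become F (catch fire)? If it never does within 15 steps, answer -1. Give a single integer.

Step 1: cell (3,0)='F' (+5 fires, +2 burnt)
  -> target ignites at step 1
Step 2: cell (3,0)='.' (+8 fires, +5 burnt)
Step 3: cell (3,0)='.' (+7 fires, +8 burnt)
Step 4: cell (3,0)='.' (+3 fires, +7 burnt)
Step 5: cell (3,0)='.' (+1 fires, +3 burnt)
Step 6: cell (3,0)='.' (+0 fires, +1 burnt)
  fire out at step 6

1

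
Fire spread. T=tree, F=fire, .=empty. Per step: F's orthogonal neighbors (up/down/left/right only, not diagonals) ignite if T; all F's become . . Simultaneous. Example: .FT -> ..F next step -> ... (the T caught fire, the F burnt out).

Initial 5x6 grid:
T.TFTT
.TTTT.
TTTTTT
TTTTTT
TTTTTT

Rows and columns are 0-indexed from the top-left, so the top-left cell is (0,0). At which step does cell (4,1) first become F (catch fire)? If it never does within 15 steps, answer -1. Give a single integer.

Step 1: cell (4,1)='T' (+3 fires, +1 burnt)
Step 2: cell (4,1)='T' (+4 fires, +3 burnt)
Step 3: cell (4,1)='T' (+4 fires, +4 burnt)
Step 4: cell (4,1)='T' (+5 fires, +4 burnt)
Step 5: cell (4,1)='T' (+5 fires, +5 burnt)
Step 6: cell (4,1)='F' (+3 fires, +5 burnt)
  -> target ignites at step 6
Step 7: cell (4,1)='.' (+1 fires, +3 burnt)
Step 8: cell (4,1)='.' (+0 fires, +1 burnt)
  fire out at step 8

6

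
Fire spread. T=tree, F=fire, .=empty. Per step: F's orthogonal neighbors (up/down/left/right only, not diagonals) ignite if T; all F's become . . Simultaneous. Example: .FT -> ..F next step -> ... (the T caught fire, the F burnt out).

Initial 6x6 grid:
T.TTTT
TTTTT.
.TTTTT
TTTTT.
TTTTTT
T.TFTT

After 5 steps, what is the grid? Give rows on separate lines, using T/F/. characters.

Step 1: 3 trees catch fire, 1 burn out
  T.TTTT
  TTTTT.
  .TTTTT
  TTTTT.
  TTTFTT
  T.F.FT
Step 2: 4 trees catch fire, 3 burn out
  T.TTTT
  TTTTT.
  .TTTTT
  TTTFT.
  TTF.FT
  T....F
Step 3: 5 trees catch fire, 4 burn out
  T.TTTT
  TTTTT.
  .TTFTT
  TTF.F.
  TF...F
  T.....
Step 4: 5 trees catch fire, 5 burn out
  T.TTTT
  TTTFT.
  .TF.FT
  TF....
  F.....
  T.....
Step 5: 7 trees catch fire, 5 burn out
  T.TFTT
  TTF.F.
  .F...F
  F.....
  ......
  F.....

T.TFTT
TTF.F.
.F...F
F.....
......
F.....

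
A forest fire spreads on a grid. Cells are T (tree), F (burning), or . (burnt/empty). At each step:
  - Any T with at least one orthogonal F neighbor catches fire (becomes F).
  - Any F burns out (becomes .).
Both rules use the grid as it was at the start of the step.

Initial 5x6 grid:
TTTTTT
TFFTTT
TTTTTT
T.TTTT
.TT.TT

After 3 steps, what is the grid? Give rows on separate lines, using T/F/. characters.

Step 1: 6 trees catch fire, 2 burn out
  TFFTTT
  F..FTT
  TFFTTT
  T.TTTT
  .TT.TT
Step 2: 6 trees catch fire, 6 burn out
  F..FTT
  ....FT
  F..FTT
  T.FTTT
  .TT.TT
Step 3: 6 trees catch fire, 6 burn out
  ....FT
  .....F
  ....FT
  F..FTT
  .TF.TT

....FT
.....F
....FT
F..FTT
.TF.TT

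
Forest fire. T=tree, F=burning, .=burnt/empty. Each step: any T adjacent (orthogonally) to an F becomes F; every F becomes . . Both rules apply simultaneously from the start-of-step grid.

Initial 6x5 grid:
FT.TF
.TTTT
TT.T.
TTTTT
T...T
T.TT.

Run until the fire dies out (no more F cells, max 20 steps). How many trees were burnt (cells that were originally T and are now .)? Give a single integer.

Step 1: +3 fires, +2 burnt (F count now 3)
Step 2: +2 fires, +3 burnt (F count now 2)
Step 3: +3 fires, +2 burnt (F count now 3)
Step 4: +3 fires, +3 burnt (F count now 3)
Step 5: +3 fires, +3 burnt (F count now 3)
Step 6: +2 fires, +3 burnt (F count now 2)
Step 7: +1 fires, +2 burnt (F count now 1)
Step 8: +0 fires, +1 burnt (F count now 0)
Fire out after step 8
Initially T: 19, now '.': 28
Total burnt (originally-T cells now '.'): 17

Answer: 17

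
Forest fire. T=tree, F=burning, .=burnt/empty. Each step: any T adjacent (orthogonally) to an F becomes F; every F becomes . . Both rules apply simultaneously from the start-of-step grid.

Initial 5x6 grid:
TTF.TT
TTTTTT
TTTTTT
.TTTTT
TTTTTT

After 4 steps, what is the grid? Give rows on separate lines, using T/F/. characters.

Step 1: 2 trees catch fire, 1 burn out
  TF..TT
  TTFTTT
  TTTTTT
  .TTTTT
  TTTTTT
Step 2: 4 trees catch fire, 2 burn out
  F...TT
  TF.FTT
  TTFTTT
  .TTTTT
  TTTTTT
Step 3: 5 trees catch fire, 4 burn out
  ....TT
  F...FT
  TF.FTT
  .TFTTT
  TTTTTT
Step 4: 7 trees catch fire, 5 burn out
  ....FT
  .....F
  F...FT
  .F.FTT
  TTFTTT

....FT
.....F
F...FT
.F.FTT
TTFTTT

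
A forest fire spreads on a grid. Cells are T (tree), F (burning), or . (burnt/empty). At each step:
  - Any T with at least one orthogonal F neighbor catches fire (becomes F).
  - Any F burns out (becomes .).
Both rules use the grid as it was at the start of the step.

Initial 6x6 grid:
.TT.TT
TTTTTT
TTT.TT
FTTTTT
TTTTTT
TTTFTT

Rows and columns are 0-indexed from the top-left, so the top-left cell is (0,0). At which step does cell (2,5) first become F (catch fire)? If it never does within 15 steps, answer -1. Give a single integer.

Step 1: cell (2,5)='T' (+6 fires, +2 burnt)
Step 2: cell (2,5)='T' (+10 fires, +6 burnt)
Step 3: cell (2,5)='T' (+4 fires, +10 burnt)
Step 4: cell (2,5)='T' (+4 fires, +4 burnt)
Step 5: cell (2,5)='F' (+4 fires, +4 burnt)
  -> target ignites at step 5
Step 6: cell (2,5)='.' (+2 fires, +4 burnt)
Step 7: cell (2,5)='.' (+1 fires, +2 burnt)
Step 8: cell (2,5)='.' (+0 fires, +1 burnt)
  fire out at step 8

5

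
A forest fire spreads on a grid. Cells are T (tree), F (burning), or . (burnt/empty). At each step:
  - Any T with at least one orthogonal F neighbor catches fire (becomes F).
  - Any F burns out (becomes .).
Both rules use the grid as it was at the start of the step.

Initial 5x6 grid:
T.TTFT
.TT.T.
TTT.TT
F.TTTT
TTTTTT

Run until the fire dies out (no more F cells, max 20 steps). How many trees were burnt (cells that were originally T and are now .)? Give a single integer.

Step 1: +5 fires, +2 burnt (F count now 5)
Step 2: +4 fires, +5 burnt (F count now 4)
Step 3: +6 fires, +4 burnt (F count now 6)
Step 4: +5 fires, +6 burnt (F count now 5)
Step 5: +1 fires, +5 burnt (F count now 1)
Step 6: +0 fires, +1 burnt (F count now 0)
Fire out after step 6
Initially T: 22, now '.': 29
Total burnt (originally-T cells now '.'): 21

Answer: 21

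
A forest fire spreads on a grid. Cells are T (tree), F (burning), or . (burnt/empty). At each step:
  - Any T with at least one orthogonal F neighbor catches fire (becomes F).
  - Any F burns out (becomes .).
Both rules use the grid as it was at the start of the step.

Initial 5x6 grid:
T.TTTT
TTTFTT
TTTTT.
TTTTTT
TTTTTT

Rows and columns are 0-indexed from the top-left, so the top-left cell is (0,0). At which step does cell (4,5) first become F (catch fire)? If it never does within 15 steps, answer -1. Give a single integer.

Step 1: cell (4,5)='T' (+4 fires, +1 burnt)
Step 2: cell (4,5)='T' (+7 fires, +4 burnt)
Step 3: cell (4,5)='T' (+6 fires, +7 burnt)
Step 4: cell (4,5)='T' (+6 fires, +6 burnt)
Step 5: cell (4,5)='F' (+3 fires, +6 burnt)
  -> target ignites at step 5
Step 6: cell (4,5)='.' (+1 fires, +3 burnt)
Step 7: cell (4,5)='.' (+0 fires, +1 burnt)
  fire out at step 7

5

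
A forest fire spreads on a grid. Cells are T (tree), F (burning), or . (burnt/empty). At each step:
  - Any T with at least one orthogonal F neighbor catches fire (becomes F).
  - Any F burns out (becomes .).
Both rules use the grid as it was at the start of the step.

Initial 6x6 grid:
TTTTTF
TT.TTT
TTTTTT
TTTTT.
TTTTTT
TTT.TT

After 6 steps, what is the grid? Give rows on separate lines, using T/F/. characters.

Step 1: 2 trees catch fire, 1 burn out
  TTTTF.
  TT.TTF
  TTTTTT
  TTTTT.
  TTTTTT
  TTT.TT
Step 2: 3 trees catch fire, 2 burn out
  TTTF..
  TT.TF.
  TTTTTF
  TTTTT.
  TTTTTT
  TTT.TT
Step 3: 3 trees catch fire, 3 burn out
  TTF...
  TT.F..
  TTTTF.
  TTTTT.
  TTTTTT
  TTT.TT
Step 4: 3 trees catch fire, 3 burn out
  TF....
  TT....
  TTTF..
  TTTTF.
  TTTTTT
  TTT.TT
Step 5: 5 trees catch fire, 3 burn out
  F.....
  TF....
  TTF...
  TTTF..
  TTTTFT
  TTT.TT
Step 6: 6 trees catch fire, 5 burn out
  ......
  F.....
  TF....
  TTF...
  TTTF.F
  TTT.FT

......
F.....
TF....
TTF...
TTTF.F
TTT.FT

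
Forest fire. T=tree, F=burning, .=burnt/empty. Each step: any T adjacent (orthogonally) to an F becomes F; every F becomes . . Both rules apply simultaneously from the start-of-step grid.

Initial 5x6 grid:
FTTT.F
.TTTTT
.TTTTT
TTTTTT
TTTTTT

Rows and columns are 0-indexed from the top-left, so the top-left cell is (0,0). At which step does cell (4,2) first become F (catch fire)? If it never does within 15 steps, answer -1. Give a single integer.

Step 1: cell (4,2)='T' (+2 fires, +2 burnt)
Step 2: cell (4,2)='T' (+4 fires, +2 burnt)
Step 3: cell (4,2)='T' (+6 fires, +4 burnt)
Step 4: cell (4,2)='T' (+5 fires, +6 burnt)
Step 5: cell (4,2)='T' (+5 fires, +5 burnt)
Step 6: cell (4,2)='F' (+3 fires, +5 burnt)
  -> target ignites at step 6
Step 7: cell (4,2)='.' (+0 fires, +3 burnt)
  fire out at step 7

6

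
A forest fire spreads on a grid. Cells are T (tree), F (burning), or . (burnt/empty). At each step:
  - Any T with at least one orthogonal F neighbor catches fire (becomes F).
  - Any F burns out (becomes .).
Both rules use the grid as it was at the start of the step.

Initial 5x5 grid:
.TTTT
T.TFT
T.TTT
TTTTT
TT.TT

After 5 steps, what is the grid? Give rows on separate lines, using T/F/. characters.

Step 1: 4 trees catch fire, 1 burn out
  .TTFT
  T.F.F
  T.TFT
  TTTTT
  TT.TT
Step 2: 5 trees catch fire, 4 burn out
  .TF.F
  T....
  T.F.F
  TTTFT
  TT.TT
Step 3: 4 trees catch fire, 5 burn out
  .F...
  T....
  T....
  TTF.F
  TT.FT
Step 4: 2 trees catch fire, 4 burn out
  .....
  T....
  T....
  TF...
  TT..F
Step 5: 2 trees catch fire, 2 burn out
  .....
  T....
  T....
  F....
  TF...

.....
T....
T....
F....
TF...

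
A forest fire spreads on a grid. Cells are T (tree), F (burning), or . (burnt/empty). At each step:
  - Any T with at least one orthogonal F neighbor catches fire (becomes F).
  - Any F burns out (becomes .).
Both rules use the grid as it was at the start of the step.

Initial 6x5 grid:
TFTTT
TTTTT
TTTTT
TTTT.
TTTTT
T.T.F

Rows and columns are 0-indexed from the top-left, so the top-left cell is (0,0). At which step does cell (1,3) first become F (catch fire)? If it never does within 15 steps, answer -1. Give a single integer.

Step 1: cell (1,3)='T' (+4 fires, +2 burnt)
Step 2: cell (1,3)='T' (+5 fires, +4 burnt)
Step 3: cell (1,3)='F' (+7 fires, +5 burnt)
  -> target ignites at step 3
Step 4: cell (1,3)='.' (+6 fires, +7 burnt)
Step 5: cell (1,3)='.' (+2 fires, +6 burnt)
Step 6: cell (1,3)='.' (+1 fires, +2 burnt)
Step 7: cell (1,3)='.' (+0 fires, +1 burnt)
  fire out at step 7

3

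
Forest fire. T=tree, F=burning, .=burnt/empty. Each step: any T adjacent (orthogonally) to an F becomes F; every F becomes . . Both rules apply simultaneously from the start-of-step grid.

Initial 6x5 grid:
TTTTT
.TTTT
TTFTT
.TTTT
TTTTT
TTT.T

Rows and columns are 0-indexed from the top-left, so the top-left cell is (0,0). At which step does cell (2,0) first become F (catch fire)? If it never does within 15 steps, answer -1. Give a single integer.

Step 1: cell (2,0)='T' (+4 fires, +1 burnt)
Step 2: cell (2,0)='F' (+8 fires, +4 burnt)
  -> target ignites at step 2
Step 3: cell (2,0)='.' (+7 fires, +8 burnt)
Step 4: cell (2,0)='.' (+5 fires, +7 burnt)
Step 5: cell (2,0)='.' (+2 fires, +5 burnt)
Step 6: cell (2,0)='.' (+0 fires, +2 burnt)
  fire out at step 6

2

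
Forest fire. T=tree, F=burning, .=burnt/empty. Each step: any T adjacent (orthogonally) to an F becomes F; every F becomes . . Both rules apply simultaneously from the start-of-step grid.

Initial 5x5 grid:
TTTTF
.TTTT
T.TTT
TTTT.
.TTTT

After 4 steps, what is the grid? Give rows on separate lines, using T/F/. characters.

Step 1: 2 trees catch fire, 1 burn out
  TTTF.
  .TTTF
  T.TTT
  TTTT.
  .TTTT
Step 2: 3 trees catch fire, 2 burn out
  TTF..
  .TTF.
  T.TTF
  TTTT.
  .TTTT
Step 3: 3 trees catch fire, 3 burn out
  TF...
  .TF..
  T.TF.
  TTTT.
  .TTTT
Step 4: 4 trees catch fire, 3 burn out
  F....
  .F...
  T.F..
  TTTF.
  .TTTT

F....
.F...
T.F..
TTTF.
.TTTT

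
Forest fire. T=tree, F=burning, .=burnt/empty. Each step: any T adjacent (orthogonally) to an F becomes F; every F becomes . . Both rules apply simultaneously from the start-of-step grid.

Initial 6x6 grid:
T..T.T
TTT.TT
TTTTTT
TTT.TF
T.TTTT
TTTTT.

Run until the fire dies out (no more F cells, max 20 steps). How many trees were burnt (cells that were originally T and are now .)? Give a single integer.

Answer: 27

Derivation:
Step 1: +3 fires, +1 burnt (F count now 3)
Step 2: +3 fires, +3 burnt (F count now 3)
Step 3: +5 fires, +3 burnt (F count now 5)
Step 4: +3 fires, +5 burnt (F count now 3)
Step 5: +4 fires, +3 burnt (F count now 4)
Step 6: +4 fires, +4 burnt (F count now 4)
Step 7: +3 fires, +4 burnt (F count now 3)
Step 8: +2 fires, +3 burnt (F count now 2)
Step 9: +0 fires, +2 burnt (F count now 0)
Fire out after step 9
Initially T: 28, now '.': 35
Total burnt (originally-T cells now '.'): 27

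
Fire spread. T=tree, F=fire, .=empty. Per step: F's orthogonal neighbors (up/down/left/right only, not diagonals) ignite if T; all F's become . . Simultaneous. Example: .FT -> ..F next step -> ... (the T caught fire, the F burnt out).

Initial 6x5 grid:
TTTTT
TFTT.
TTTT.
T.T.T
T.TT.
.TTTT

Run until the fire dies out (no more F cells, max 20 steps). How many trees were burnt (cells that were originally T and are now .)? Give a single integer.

Step 1: +4 fires, +1 burnt (F count now 4)
Step 2: +5 fires, +4 burnt (F count now 5)
Step 3: +4 fires, +5 burnt (F count now 4)
Step 4: +3 fires, +4 burnt (F count now 3)
Step 5: +2 fires, +3 burnt (F count now 2)
Step 6: +2 fires, +2 burnt (F count now 2)
Step 7: +1 fires, +2 burnt (F count now 1)
Step 8: +0 fires, +1 burnt (F count now 0)
Fire out after step 8
Initially T: 22, now '.': 29
Total burnt (originally-T cells now '.'): 21

Answer: 21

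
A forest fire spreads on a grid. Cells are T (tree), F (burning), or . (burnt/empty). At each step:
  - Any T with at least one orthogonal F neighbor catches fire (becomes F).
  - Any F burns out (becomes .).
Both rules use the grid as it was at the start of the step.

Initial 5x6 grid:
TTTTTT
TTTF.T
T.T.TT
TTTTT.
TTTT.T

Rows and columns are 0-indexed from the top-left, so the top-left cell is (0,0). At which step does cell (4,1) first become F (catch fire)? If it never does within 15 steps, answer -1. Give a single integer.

Step 1: cell (4,1)='T' (+2 fires, +1 burnt)
Step 2: cell (4,1)='T' (+4 fires, +2 burnt)
Step 3: cell (4,1)='T' (+4 fires, +4 burnt)
Step 4: cell (4,1)='T' (+6 fires, +4 burnt)
Step 5: cell (4,1)='F' (+5 fires, +6 burnt)
  -> target ignites at step 5
Step 6: cell (4,1)='.' (+2 fires, +5 burnt)
Step 7: cell (4,1)='.' (+0 fires, +2 burnt)
  fire out at step 7

5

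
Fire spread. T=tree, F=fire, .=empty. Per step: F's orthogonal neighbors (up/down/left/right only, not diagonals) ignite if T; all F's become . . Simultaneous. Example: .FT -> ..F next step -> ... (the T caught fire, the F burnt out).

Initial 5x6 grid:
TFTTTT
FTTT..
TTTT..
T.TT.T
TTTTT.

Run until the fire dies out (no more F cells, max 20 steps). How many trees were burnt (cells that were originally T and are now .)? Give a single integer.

Step 1: +4 fires, +2 burnt (F count now 4)
Step 2: +4 fires, +4 burnt (F count now 4)
Step 3: +4 fires, +4 burnt (F count now 4)
Step 4: +4 fires, +4 burnt (F count now 4)
Step 5: +2 fires, +4 burnt (F count now 2)
Step 6: +1 fires, +2 burnt (F count now 1)
Step 7: +1 fires, +1 burnt (F count now 1)
Step 8: +0 fires, +1 burnt (F count now 0)
Fire out after step 8
Initially T: 21, now '.': 29
Total burnt (originally-T cells now '.'): 20

Answer: 20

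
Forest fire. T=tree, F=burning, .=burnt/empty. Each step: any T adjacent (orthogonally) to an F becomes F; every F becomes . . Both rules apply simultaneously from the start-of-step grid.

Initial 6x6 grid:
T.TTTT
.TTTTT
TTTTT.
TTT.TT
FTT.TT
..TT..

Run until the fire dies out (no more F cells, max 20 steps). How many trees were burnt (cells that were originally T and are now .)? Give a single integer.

Answer: 25

Derivation:
Step 1: +2 fires, +1 burnt (F count now 2)
Step 2: +3 fires, +2 burnt (F count now 3)
Step 3: +3 fires, +3 burnt (F count now 3)
Step 4: +3 fires, +3 burnt (F count now 3)
Step 5: +2 fires, +3 burnt (F count now 2)
Step 6: +3 fires, +2 burnt (F count now 3)
Step 7: +3 fires, +3 burnt (F count now 3)
Step 8: +4 fires, +3 burnt (F count now 4)
Step 9: +2 fires, +4 burnt (F count now 2)
Step 10: +0 fires, +2 burnt (F count now 0)
Fire out after step 10
Initially T: 26, now '.': 35
Total burnt (originally-T cells now '.'): 25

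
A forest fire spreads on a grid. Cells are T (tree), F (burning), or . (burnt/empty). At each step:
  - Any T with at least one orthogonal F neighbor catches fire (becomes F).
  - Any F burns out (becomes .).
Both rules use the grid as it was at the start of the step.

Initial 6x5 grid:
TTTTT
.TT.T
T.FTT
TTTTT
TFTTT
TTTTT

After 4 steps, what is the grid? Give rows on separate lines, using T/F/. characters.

Step 1: 7 trees catch fire, 2 burn out
  TTTTT
  .TF.T
  T..FT
  TFFTT
  F.FTT
  TFTTT
Step 2: 8 trees catch fire, 7 burn out
  TTFTT
  .F..T
  T...F
  F..FT
  ...FT
  F.FTT
Step 3: 7 trees catch fire, 8 burn out
  TF.FT
  ....F
  F....
  ....F
  ....F
  ...FT
Step 4: 3 trees catch fire, 7 burn out
  F...F
  .....
  .....
  .....
  .....
  ....F

F...F
.....
.....
.....
.....
....F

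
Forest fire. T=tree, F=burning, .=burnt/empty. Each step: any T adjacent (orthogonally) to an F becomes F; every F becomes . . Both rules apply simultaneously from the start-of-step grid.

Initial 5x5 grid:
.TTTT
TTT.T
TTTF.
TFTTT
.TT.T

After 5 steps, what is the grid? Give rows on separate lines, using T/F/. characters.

Step 1: 6 trees catch fire, 2 burn out
  .TTTT
  TTT.T
  TFF..
  F.FFT
  .FT.T
Step 2: 5 trees catch fire, 6 burn out
  .TTTT
  TFF.T
  F....
  ....F
  ..F.T
Step 3: 4 trees catch fire, 5 burn out
  .FFTT
  F...T
  .....
  .....
  ....F
Step 4: 1 trees catch fire, 4 burn out
  ...FT
  ....T
  .....
  .....
  .....
Step 5: 1 trees catch fire, 1 burn out
  ....F
  ....T
  .....
  .....
  .....

....F
....T
.....
.....
.....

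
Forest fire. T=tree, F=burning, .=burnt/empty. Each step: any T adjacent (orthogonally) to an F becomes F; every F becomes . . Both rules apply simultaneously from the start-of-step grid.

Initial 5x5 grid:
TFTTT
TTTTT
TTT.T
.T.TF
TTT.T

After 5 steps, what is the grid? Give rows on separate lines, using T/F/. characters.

Step 1: 6 trees catch fire, 2 burn out
  F.FTT
  TFTTT
  TTT.F
  .T.F.
  TTT.F
Step 2: 5 trees catch fire, 6 burn out
  ...FT
  F.FTF
  TFT..
  .T...
  TTT..
Step 3: 5 trees catch fire, 5 burn out
  ....F
  ...F.
  F.F..
  .F...
  TTT..
Step 4: 1 trees catch fire, 5 burn out
  .....
  .....
  .....
  .....
  TFT..
Step 5: 2 trees catch fire, 1 burn out
  .....
  .....
  .....
  .....
  F.F..

.....
.....
.....
.....
F.F..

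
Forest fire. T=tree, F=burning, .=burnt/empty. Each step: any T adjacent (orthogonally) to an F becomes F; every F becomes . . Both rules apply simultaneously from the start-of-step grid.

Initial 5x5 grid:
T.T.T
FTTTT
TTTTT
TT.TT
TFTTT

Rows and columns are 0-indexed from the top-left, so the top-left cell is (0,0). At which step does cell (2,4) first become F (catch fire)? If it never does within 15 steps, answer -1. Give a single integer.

Step 1: cell (2,4)='T' (+6 fires, +2 burnt)
Step 2: cell (2,4)='T' (+4 fires, +6 burnt)
Step 3: cell (2,4)='T' (+5 fires, +4 burnt)
Step 4: cell (2,4)='T' (+3 fires, +5 burnt)
Step 5: cell (2,4)='F' (+2 fires, +3 burnt)
  -> target ignites at step 5
Step 6: cell (2,4)='.' (+0 fires, +2 burnt)
  fire out at step 6

5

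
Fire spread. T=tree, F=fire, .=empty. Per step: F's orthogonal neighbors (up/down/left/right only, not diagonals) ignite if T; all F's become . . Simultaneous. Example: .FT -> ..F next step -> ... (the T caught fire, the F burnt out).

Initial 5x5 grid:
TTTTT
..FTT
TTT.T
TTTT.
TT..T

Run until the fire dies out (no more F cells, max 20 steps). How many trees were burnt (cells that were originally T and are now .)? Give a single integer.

Step 1: +3 fires, +1 burnt (F count now 3)
Step 2: +5 fires, +3 burnt (F count now 5)
Step 3: +6 fires, +5 burnt (F count now 6)
Step 4: +2 fires, +6 burnt (F count now 2)
Step 5: +1 fires, +2 burnt (F count now 1)
Step 6: +0 fires, +1 burnt (F count now 0)
Fire out after step 6
Initially T: 18, now '.': 24
Total burnt (originally-T cells now '.'): 17

Answer: 17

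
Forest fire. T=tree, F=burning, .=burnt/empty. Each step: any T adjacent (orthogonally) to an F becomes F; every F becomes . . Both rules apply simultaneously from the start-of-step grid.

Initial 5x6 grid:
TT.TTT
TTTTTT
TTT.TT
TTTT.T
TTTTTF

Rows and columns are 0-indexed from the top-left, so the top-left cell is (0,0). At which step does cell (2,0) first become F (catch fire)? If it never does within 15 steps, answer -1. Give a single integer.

Step 1: cell (2,0)='T' (+2 fires, +1 burnt)
Step 2: cell (2,0)='T' (+2 fires, +2 burnt)
Step 3: cell (2,0)='T' (+4 fires, +2 burnt)
Step 4: cell (2,0)='T' (+4 fires, +4 burnt)
Step 5: cell (2,0)='T' (+5 fires, +4 burnt)
Step 6: cell (2,0)='T' (+4 fires, +5 burnt)
Step 7: cell (2,0)='F' (+2 fires, +4 burnt)
  -> target ignites at step 7
Step 8: cell (2,0)='.' (+2 fires, +2 burnt)
Step 9: cell (2,0)='.' (+1 fires, +2 burnt)
Step 10: cell (2,0)='.' (+0 fires, +1 burnt)
  fire out at step 10

7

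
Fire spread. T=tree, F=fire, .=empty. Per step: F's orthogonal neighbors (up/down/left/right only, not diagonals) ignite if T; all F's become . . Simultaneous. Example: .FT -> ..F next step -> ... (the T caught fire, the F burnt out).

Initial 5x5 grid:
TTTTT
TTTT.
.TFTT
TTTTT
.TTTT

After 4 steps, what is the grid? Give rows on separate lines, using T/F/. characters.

Step 1: 4 trees catch fire, 1 burn out
  TTTTT
  TTFT.
  .F.FT
  TTFTT
  .TTTT
Step 2: 7 trees catch fire, 4 burn out
  TTFTT
  TF.F.
  ....F
  TF.FT
  .TFTT
Step 3: 7 trees catch fire, 7 burn out
  TF.FT
  F....
  .....
  F...F
  .F.FT
Step 4: 3 trees catch fire, 7 burn out
  F...F
  .....
  .....
  .....
  ....F

F...F
.....
.....
.....
....F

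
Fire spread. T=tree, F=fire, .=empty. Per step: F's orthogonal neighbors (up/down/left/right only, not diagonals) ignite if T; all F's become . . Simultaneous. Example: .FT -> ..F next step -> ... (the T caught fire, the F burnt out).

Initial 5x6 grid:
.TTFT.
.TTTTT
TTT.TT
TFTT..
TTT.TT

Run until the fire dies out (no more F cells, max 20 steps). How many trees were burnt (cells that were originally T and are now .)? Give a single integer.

Answer: 19

Derivation:
Step 1: +7 fires, +2 burnt (F count now 7)
Step 2: +9 fires, +7 burnt (F count now 9)
Step 3: +2 fires, +9 burnt (F count now 2)
Step 4: +1 fires, +2 burnt (F count now 1)
Step 5: +0 fires, +1 burnt (F count now 0)
Fire out after step 5
Initially T: 21, now '.': 28
Total burnt (originally-T cells now '.'): 19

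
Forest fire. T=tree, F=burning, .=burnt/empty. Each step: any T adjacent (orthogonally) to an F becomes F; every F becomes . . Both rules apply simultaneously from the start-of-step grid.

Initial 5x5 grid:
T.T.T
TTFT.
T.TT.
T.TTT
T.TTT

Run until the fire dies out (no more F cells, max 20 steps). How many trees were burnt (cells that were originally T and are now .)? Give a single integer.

Answer: 16

Derivation:
Step 1: +4 fires, +1 burnt (F count now 4)
Step 2: +3 fires, +4 burnt (F count now 3)
Step 3: +4 fires, +3 burnt (F count now 4)
Step 4: +3 fires, +4 burnt (F count now 3)
Step 5: +2 fires, +3 burnt (F count now 2)
Step 6: +0 fires, +2 burnt (F count now 0)
Fire out after step 6
Initially T: 17, now '.': 24
Total burnt (originally-T cells now '.'): 16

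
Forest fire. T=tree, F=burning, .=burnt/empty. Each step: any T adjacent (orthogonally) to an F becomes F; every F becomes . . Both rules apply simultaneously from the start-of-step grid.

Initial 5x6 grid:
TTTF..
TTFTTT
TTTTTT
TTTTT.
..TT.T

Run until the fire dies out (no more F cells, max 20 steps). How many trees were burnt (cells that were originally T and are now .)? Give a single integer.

Answer: 21

Derivation:
Step 1: +4 fires, +2 burnt (F count now 4)
Step 2: +6 fires, +4 burnt (F count now 6)
Step 3: +7 fires, +6 burnt (F count now 7)
Step 4: +4 fires, +7 burnt (F count now 4)
Step 5: +0 fires, +4 burnt (F count now 0)
Fire out after step 5
Initially T: 22, now '.': 29
Total burnt (originally-T cells now '.'): 21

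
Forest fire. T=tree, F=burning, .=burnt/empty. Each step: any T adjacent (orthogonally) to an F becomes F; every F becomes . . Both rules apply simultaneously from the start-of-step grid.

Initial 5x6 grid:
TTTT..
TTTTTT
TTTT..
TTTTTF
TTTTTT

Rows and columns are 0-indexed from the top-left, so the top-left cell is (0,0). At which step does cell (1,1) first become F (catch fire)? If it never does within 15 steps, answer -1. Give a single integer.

Step 1: cell (1,1)='T' (+2 fires, +1 burnt)
Step 2: cell (1,1)='T' (+2 fires, +2 burnt)
Step 3: cell (1,1)='T' (+3 fires, +2 burnt)
Step 4: cell (1,1)='T' (+4 fires, +3 burnt)
Step 5: cell (1,1)='T' (+6 fires, +4 burnt)
Step 6: cell (1,1)='F' (+5 fires, +6 burnt)
  -> target ignites at step 6
Step 7: cell (1,1)='.' (+2 fires, +5 burnt)
Step 8: cell (1,1)='.' (+1 fires, +2 burnt)
Step 9: cell (1,1)='.' (+0 fires, +1 burnt)
  fire out at step 9

6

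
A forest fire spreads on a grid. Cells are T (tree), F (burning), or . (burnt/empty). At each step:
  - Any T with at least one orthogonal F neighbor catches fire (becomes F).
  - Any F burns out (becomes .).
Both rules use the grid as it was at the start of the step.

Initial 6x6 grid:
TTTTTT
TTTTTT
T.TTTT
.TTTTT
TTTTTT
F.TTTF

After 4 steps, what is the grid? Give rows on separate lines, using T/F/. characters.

Step 1: 3 trees catch fire, 2 burn out
  TTTTTT
  TTTTTT
  T.TTTT
  .TTTTT
  FTTTTF
  ..TTF.
Step 2: 4 trees catch fire, 3 burn out
  TTTTTT
  TTTTTT
  T.TTTT
  .TTTTF
  .FTTF.
  ..TF..
Step 3: 6 trees catch fire, 4 burn out
  TTTTTT
  TTTTTT
  T.TTTF
  .FTTF.
  ..FF..
  ..F...
Step 4: 4 trees catch fire, 6 burn out
  TTTTTT
  TTTTTF
  T.TTF.
  ..FF..
  ......
  ......

TTTTTT
TTTTTF
T.TTF.
..FF..
......
......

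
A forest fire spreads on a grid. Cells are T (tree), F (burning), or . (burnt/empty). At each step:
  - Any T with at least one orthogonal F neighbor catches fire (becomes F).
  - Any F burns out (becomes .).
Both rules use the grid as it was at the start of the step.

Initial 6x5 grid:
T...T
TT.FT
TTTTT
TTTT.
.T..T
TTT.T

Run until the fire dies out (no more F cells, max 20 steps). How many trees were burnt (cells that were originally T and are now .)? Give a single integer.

Step 1: +2 fires, +1 burnt (F count now 2)
Step 2: +4 fires, +2 burnt (F count now 4)
Step 3: +2 fires, +4 burnt (F count now 2)
Step 4: +3 fires, +2 burnt (F count now 3)
Step 5: +3 fires, +3 burnt (F count now 3)
Step 6: +2 fires, +3 burnt (F count now 2)
Step 7: +2 fires, +2 burnt (F count now 2)
Step 8: +0 fires, +2 burnt (F count now 0)
Fire out after step 8
Initially T: 20, now '.': 28
Total burnt (originally-T cells now '.'): 18

Answer: 18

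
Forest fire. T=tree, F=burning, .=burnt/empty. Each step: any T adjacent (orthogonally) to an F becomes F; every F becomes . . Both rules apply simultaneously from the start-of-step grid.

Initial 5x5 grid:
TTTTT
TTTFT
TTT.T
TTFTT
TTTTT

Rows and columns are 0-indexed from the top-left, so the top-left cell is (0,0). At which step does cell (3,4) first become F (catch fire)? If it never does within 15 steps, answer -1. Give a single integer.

Step 1: cell (3,4)='T' (+7 fires, +2 burnt)
Step 2: cell (3,4)='F' (+9 fires, +7 burnt)
  -> target ignites at step 2
Step 3: cell (3,4)='.' (+5 fires, +9 burnt)
Step 4: cell (3,4)='.' (+1 fires, +5 burnt)
Step 5: cell (3,4)='.' (+0 fires, +1 burnt)
  fire out at step 5

2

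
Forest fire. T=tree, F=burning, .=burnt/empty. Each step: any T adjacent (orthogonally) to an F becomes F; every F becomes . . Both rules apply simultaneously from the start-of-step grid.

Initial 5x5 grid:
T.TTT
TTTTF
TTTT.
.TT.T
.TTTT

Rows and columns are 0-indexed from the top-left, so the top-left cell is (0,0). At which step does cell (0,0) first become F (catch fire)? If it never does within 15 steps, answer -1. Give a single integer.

Step 1: cell (0,0)='T' (+2 fires, +1 burnt)
Step 2: cell (0,0)='T' (+3 fires, +2 burnt)
Step 3: cell (0,0)='T' (+3 fires, +3 burnt)
Step 4: cell (0,0)='T' (+3 fires, +3 burnt)
Step 5: cell (0,0)='F' (+4 fires, +3 burnt)
  -> target ignites at step 5
Step 6: cell (0,0)='.' (+2 fires, +4 burnt)
Step 7: cell (0,0)='.' (+1 fires, +2 burnt)
Step 8: cell (0,0)='.' (+1 fires, +1 burnt)
Step 9: cell (0,0)='.' (+0 fires, +1 burnt)
  fire out at step 9

5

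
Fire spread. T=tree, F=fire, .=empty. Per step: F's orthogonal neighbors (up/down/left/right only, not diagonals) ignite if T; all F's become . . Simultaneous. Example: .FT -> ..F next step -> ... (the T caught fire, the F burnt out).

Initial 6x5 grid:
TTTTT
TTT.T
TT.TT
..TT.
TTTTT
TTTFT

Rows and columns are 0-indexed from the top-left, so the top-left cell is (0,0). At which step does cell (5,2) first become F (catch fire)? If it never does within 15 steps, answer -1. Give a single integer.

Step 1: cell (5,2)='F' (+3 fires, +1 burnt)
  -> target ignites at step 1
Step 2: cell (5,2)='.' (+4 fires, +3 burnt)
Step 3: cell (5,2)='.' (+4 fires, +4 burnt)
Step 4: cell (5,2)='.' (+2 fires, +4 burnt)
Step 5: cell (5,2)='.' (+1 fires, +2 burnt)
Step 6: cell (5,2)='.' (+1 fires, +1 burnt)
Step 7: cell (5,2)='.' (+1 fires, +1 burnt)
Step 8: cell (5,2)='.' (+1 fires, +1 burnt)
Step 9: cell (5,2)='.' (+2 fires, +1 burnt)
Step 10: cell (5,2)='.' (+2 fires, +2 burnt)
Step 11: cell (5,2)='.' (+2 fires, +2 burnt)
Step 12: cell (5,2)='.' (+1 fires, +2 burnt)
Step 13: cell (5,2)='.' (+0 fires, +1 burnt)
  fire out at step 13

1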